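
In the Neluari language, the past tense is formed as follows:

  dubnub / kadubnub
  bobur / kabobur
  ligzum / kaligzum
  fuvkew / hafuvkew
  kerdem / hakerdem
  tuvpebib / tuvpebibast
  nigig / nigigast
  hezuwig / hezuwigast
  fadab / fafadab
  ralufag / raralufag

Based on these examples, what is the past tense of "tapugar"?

ligzum and kerdem both end in -m yet inflect differently (kaligzum, hakerdem), so the final letter is not what conditions the rule; the last vowel is.
"tapugar" has last vowel 'a'. The stems whose last vowel is 'a' (fadab → fafadab, ralufag → raralufag) repeat the first consonant+vowel as a prefix.
The other patterns: stems whose last vowel is 'u' add the prefix ka-; stems whose last vowel is 'e' add the prefix ha-; stems whose last vowel is 'i' add -ast.
So tapugar → tatapugar.

tatapugar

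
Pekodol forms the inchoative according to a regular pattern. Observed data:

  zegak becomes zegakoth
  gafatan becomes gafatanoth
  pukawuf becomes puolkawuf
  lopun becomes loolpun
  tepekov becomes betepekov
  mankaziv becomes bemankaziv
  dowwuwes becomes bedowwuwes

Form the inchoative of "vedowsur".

"vedowsur" has last vowel 'u'. The stems whose last vowel is 'u' (pukawuf → puolkawuf, lopun → loolpun) insert -ol- after the first vowel.
The other patterns: stems whose last vowel is 'a' add -oth; stems whose last vowel is 'e', 'i' or 'o' add the prefix be-.
So vedowsur → veoldowsur.

veoldowsur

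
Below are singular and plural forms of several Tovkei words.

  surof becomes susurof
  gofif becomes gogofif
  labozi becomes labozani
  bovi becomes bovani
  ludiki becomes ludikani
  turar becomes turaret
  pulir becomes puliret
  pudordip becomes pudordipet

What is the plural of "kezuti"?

"kezuti" ends in -i. The stems ending in -i (labozi → labozani, bovi → bovani, ludiki → ludikani) drop the final letter and add -ani.
So kezuti → kezutani.

kezutani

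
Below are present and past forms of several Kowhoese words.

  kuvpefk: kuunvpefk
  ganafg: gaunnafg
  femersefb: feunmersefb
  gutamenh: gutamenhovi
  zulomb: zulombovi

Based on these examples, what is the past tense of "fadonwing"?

fadonwingovi

femersefb and zulomb both end in -b yet inflect differently (feunmersefb, zulombovi), so the final letter is not what conditions the rule; the second-to-last letter is.
"fadonwing" has second-to-last letter 'n'. The one such stem in the data (gutamenh → gutamenhovi) adds -ovi, so the same rule applies.
The other pattern: stems whose second-to-last letter is 'f' insert -un- after the first vowel.
So fadonwing → fadonwingovi.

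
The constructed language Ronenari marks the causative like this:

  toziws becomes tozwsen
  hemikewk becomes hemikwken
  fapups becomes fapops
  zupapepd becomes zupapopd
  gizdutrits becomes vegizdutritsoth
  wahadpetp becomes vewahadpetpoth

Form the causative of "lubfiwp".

lubfwpen

toziws and fapups both end in -s yet inflect differently (tozwsen, fapops), so the final letter is not what conditions the rule; the second-to-last letter is.
"lubfiwp" has second-to-last letter 'w'. The stems whose second-to-last letter is 'w' (toziws → tozwsen, hemikewk → hemikwken) delete the last vowel and add -en.
So lubfiwp → lubfwpen.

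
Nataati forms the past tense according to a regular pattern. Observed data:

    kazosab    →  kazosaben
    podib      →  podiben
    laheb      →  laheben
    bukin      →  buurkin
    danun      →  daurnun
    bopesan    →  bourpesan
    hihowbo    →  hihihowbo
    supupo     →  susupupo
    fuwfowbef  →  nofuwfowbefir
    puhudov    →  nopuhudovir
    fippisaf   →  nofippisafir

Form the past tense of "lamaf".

"lamaf" ends in -f. The stems ending in -f (fuwfowbef → nofuwfowbefir, fippisaf → nofippisafir) add no- … -ir around the stem.
So lamaf → nolamafir.

nolamafir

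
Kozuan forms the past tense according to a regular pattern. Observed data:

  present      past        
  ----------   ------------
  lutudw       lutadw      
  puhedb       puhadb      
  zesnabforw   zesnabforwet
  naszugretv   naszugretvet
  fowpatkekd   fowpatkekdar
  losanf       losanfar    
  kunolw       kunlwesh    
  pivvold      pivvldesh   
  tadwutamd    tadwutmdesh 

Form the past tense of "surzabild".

lutudw and zesnabforw both end in -w yet inflect differently (lutadw, zesnabforwet), so the final letter is not what conditions the rule; the second-to-last letter is.
"surzabild" has second-to-last letter 'l'. The stems whose second-to-last letter is 'l' (kunolw → kunlwesh, pivvold → pivvldesh) delete the last vowel and add -esh.
So surzabild → surzabldesh.

surzabldesh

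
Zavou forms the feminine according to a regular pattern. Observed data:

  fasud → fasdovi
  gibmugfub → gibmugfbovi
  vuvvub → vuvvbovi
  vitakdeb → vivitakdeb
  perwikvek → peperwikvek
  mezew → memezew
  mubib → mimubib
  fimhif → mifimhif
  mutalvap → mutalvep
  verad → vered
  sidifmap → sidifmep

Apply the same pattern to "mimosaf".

gibmugfub and vitakdeb both end in -b yet inflect differently (gibmugfbovi, vivitakdeb), so the final letter is not what conditions the rule; the last vowel is.
"mimosaf" has last vowel 'a'. The stems whose last vowel is 'a' (mutalvap → mutalvep, verad → vered, sidifmap → sidifmep) change the last vowel to 'e'.
The other patterns: stems whose last vowel is 'u' delete the last vowel and add -ovi; stems whose last vowel is 'e' repeat the first consonant+vowel as a prefix; stems whose last vowel is 'i' add the prefix mi-.
So mimosaf → mimosef.

mimosef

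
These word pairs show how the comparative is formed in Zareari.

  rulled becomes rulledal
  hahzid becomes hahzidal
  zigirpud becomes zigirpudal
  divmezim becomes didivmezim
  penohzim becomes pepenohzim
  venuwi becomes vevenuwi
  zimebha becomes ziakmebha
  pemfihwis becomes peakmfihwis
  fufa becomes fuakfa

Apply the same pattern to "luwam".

luluwam

hahzid and divmezim both have last vowel 'i' yet inflect differently (hahzidal, didivmezim), so the last vowel is not what conditions the rule; the final letter is.
"luwam" ends in -m. The stems ending in -m (divmezim → didivmezim, penohzim → pepenohzim) repeat the first consonant+vowel as a prefix.
The other patterns: stems ending in -d add -al; stems ending in -a or -s insert -ak- after the first vowel.
So luwam → luluwam.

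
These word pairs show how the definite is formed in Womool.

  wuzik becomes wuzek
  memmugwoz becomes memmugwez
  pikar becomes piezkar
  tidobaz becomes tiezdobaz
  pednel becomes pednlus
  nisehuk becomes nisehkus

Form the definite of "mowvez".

memmugwoz and tidobaz both end in -z yet inflect differently (memmugwez, tiezdobaz), so the final letter is not what conditions the rule; the last vowel is.
"mowvez" has last vowel 'e'. The one such stem in the data (pednel → pednlus) deletes the last vowel and adds -us (as does nisehuk), so the same rule applies.
So mowvez → mowvzus.

mowvzus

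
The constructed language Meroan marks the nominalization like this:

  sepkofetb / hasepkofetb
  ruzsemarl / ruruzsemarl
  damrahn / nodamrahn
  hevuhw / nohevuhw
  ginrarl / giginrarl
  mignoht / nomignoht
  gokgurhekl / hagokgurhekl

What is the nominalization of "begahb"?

ginrarl and gokgurhekl both end in -l yet inflect differently (giginrarl, hagokgurhekl), so the final letter is not what conditions the rule; the second-to-last letter is.
"begahb" has second-to-last letter 'h'. The stems whose second-to-last letter is 'h' (damrahn → nodamrahn, mignoht → nomignoht, hevuhw → nohevuhw) add the prefix no-.
The other patterns: stems whose second-to-last letter is 'r' repeat the first consonant+vowel as a prefix; stems whose second-to-last letter is 'k' or 't' add the prefix ha-.
So begahb → nobegahb.

nobegahb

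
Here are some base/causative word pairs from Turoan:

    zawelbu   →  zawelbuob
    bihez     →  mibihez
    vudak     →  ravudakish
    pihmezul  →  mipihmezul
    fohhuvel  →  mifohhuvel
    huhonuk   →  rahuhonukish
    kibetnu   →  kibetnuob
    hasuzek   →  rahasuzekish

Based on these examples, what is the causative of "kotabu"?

kotabuob

kibetnu and huhonuk both have last vowel 'u' yet inflect differently (kibetnuob, rahuhonukish), so the last vowel is not what conditions the rule; the final letter is.
"kotabu" ends in -u. The stems ending in -u (kibetnu → kibetnuob, zawelbu → zawelbuob) add -ob.
The other patterns: stems ending in -k add ra- … -ish around the stem; stems ending in -l or -z add the prefix mi-.
So kotabu → kotabuob.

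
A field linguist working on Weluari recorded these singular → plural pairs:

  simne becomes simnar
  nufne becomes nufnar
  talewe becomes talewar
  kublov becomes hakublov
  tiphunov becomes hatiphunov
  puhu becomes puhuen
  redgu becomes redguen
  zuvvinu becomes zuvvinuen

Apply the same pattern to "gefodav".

talewe and tiphunov both begin with t- yet inflect differently (talewar, hatiphunov), so the first letter is not what conditions the rule; the final letter is.
"gefodav" ends in -v. The stems ending in -v (kublov → hakublov, tiphunov → hatiphunov) add the prefix ha-.
The other patterns: stems ending in -e drop the final letter and add -ar; stems ending in -u add -en.
So gefodav → hagefodav.

hagefodav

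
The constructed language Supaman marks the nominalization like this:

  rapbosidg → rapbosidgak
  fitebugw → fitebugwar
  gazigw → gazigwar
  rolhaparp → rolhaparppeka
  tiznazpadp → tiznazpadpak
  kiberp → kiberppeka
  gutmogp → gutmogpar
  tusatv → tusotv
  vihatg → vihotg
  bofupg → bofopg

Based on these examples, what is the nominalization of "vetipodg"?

tiznazpadp and gutmogp both end in -p yet inflect differently (tiznazpadpak, gutmogpar), so the final letter is not what conditions the rule; the second-to-last letter is.
"vetipodg" has second-to-last letter 'd'. The stems whose second-to-last letter is 'd' (tiznazpadp → tiznazpadpak, rapbosidg → rapbosidgak) add -ak.
The other patterns: stems whose second-to-last letter is 'g' add -ar; stems whose second-to-last letter is 'r' double the final consonant and add -eka; stems whose second-to-last letter is 'p' or 't' change the last vowel to 'o'.
So vetipodg → vetipodgak.

vetipodgak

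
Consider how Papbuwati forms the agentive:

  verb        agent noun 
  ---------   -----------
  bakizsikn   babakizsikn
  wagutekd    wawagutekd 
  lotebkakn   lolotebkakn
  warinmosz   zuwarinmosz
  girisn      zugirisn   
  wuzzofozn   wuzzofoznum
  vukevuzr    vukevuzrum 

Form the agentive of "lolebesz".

zulolebesz

"lolebesz" has second-to-last letter 's'. The stems whose second-to-last letter is 's' (warinmosz → zuwarinmosz, girisn → zugirisn) add the prefix zu-.
The other patterns: stems whose second-to-last letter is 'k' repeat the first consonant+vowel as a prefix; stems whose second-to-last letter is 'z' add -um.
So lolebesz → zulolebesz.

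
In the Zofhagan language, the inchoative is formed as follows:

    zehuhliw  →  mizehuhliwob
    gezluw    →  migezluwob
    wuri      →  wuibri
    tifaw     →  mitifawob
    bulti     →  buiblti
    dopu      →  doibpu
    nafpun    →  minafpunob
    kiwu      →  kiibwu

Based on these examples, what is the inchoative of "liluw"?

dopu and nafpun both have last vowel 'u' yet inflect differently (doibpu, minafpunob), so the last vowel is not what conditions the rule; whether the stem ends in a vowel or a consonant is.
"liluw" ends in a consonant. The stems ending in a consonant (nafpun → minafpunob, gezluw → migezluwob, zehuhliw → mizehuhliwob) add mi- … -ob around the stem.
The other pattern: stems ending in a vowel insert -ib- after the first vowel.
So liluw → mililuwob.

mililuwob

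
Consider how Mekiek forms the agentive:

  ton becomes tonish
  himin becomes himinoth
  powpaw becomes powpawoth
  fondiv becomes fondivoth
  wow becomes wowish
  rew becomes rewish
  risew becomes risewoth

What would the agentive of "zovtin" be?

zovtinoth

wow and powpaw both end in -w yet inflect differently (wowish, powpawoth), so the final letter is not what conditions the rule; the number of vowels is.
"zovtin" has 2 vowels. The stems with 2 vowels (fondiv → fondivoth, powpaw → powpawoth, himin → himinoth) add -oth.
The other pattern: stems with 1 vowel add -ish.
So zovtin → zovtinoth.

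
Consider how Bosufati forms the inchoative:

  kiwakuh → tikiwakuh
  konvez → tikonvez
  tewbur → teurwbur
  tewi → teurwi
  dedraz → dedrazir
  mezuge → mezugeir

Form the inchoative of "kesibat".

tikesibat

"kesibat" begins with k-. The stems beginning with k- (kiwakuh → tikiwakuh, konvez → tikonvez) add the prefix ti-.
The other patterns: stems beginning with t- insert -ur- after the first vowel; stems beginning with d- or m- add -ir.
So kesibat → tikesibat.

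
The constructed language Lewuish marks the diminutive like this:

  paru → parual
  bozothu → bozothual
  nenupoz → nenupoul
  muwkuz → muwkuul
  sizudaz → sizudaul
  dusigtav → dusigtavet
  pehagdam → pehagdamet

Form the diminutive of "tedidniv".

paru and muwkuz both have last vowel 'u' yet inflect differently (parual, muwkuul), so the last vowel is not what conditions the rule; the final letter is.
"tedidniv" ends in -v. The one such stem in the data (dusigtav → dusigtavet) adds -et, so the same rule applies.
So tedidniv → tedidnivet.

tedidnivet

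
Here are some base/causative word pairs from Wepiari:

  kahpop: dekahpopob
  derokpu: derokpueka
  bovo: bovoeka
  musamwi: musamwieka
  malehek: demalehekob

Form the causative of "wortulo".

"wortulo" ends in a vowel. The stems ending in a vowel (musamwi → musamwieka, derokpu → derokpueka, bovo → bovoeka) add -eka.
The other pattern: stems ending in a consonant add de- … -ob around the stem.
So wortulo → wortuloeka.

wortuloeka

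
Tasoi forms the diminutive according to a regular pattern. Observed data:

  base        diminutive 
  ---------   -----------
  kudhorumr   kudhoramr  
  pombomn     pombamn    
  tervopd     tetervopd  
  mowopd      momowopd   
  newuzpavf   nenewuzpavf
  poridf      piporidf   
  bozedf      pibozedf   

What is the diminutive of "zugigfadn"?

pizugigfadn

newuzpavf and poridf both end in -f yet inflect differently (nenewuzpavf, piporidf), so the final letter is not what conditions the rule; the second-to-last letter is.
"zugigfadn" has second-to-last letter 'd'. The stems whose second-to-last letter is 'd' (poridf → piporidf, bozedf → pibozedf) add the prefix pi-.
The other patterns: stems whose second-to-last letter is 'm' change the last vowel to 'a'; stems whose second-to-last letter is 'p' or 'v' repeat the first consonant+vowel as a prefix.
So zugigfadn → pizugigfadn.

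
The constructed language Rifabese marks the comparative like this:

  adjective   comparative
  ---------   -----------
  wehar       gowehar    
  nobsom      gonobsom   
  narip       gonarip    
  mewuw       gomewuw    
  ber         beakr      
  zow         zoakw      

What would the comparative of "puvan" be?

"puvan" has 2 vowels. The stems with 2 vowels (wehar → gowehar, nobsom → gonobsom, narip → gonarip) add the prefix go-.
So puvan → gopuvan.

gopuvan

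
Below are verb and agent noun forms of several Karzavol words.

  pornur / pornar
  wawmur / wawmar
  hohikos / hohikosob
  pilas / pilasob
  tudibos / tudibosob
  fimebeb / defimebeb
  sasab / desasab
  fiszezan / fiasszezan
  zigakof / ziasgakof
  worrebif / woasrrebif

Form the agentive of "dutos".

dutosob

pilas and sasab both have last vowel 'a' yet inflect differently (pilasob, desasab), so the last vowel is not what conditions the rule; the final letter is.
"dutos" ends in -s. The stems ending in -s (hohikos → hohikosob, pilas → pilasob, tudibos → tudibosob) add -ob.
So dutos → dutosob.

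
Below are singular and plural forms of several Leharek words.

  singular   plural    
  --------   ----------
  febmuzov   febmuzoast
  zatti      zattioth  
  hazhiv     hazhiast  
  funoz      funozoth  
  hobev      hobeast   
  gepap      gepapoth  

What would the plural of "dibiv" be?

hazhiv and zatti both have last vowel 'i' yet inflect differently (hazhiast, zattioth), so the last vowel is not what conditions the rule; the final letter is.
"dibiv" ends in -v. The stems ending in -v (hobev → hobeast, hazhiv → hazhiast, febmuzov → febmuzoast) drop the final letter and add -ast.
The other pattern: stems ending in -i, -p or -z add -oth.
So dibiv → dibiast.

dibiast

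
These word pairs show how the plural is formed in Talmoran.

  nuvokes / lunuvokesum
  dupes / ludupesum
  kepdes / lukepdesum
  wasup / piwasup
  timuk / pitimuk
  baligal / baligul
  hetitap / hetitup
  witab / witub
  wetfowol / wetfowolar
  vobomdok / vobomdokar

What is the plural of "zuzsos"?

wasup and hetitap both end in -p yet inflect differently (piwasup, hetitup), so the final letter is not what conditions the rule; the last vowel is.
"zuzsos" has last vowel 'o'. The stems whose last vowel is 'o' (wetfowol → wetfowolar, vobomdok → vobomdokar) add -ar.
The other patterns: stems whose last vowel is 'e' add lu- … -um around the stem; stems whose last vowel is 'u' add the prefix pi-; stems whose last vowel is 'a' change the last vowel to 'u'.
So zuzsos → zuzsosar.

zuzsosar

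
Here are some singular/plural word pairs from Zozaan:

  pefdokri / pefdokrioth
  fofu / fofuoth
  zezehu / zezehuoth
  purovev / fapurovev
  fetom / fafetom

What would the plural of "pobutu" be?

pobutuoth

"pobutu" ends in a vowel. The stems ending in a vowel (pefdokri → pefdokrioth, fofu → fofuoth, zezehu → zezehuoth) add -oth.
The other pattern: stems ending in a consonant add the prefix fa-.
So pobutu → pobutuoth.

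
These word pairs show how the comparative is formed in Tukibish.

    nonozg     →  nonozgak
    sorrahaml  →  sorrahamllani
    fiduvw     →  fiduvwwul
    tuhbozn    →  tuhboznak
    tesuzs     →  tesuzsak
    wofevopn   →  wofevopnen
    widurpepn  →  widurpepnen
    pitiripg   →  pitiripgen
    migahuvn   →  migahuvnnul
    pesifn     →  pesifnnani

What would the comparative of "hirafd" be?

"hirafd" has second-to-last letter 'f'. The one such stem in the data (pesifn → pesifnnani) doubles the final consonant and adds -ani (as does sorrahaml), so the same rule applies.
The other patterns: stems whose second-to-last letter is 'v' double the final consonant and add -ul; stems whose second-to-last letter is 'p' add -en; stems whose second-to-last letter is 'z' add -ak.
So hirafd → hirafddani.

hirafddani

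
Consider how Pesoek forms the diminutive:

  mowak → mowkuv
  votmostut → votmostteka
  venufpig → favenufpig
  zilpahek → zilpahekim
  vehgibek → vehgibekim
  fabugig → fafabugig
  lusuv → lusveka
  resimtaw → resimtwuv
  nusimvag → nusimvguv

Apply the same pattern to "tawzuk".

"tawzuk" has last vowel 'u'. The stems whose last vowel is 'u' (votmostut → votmostteka, lusuv → lusveka) delete the last vowel and add -eka.
The other patterns: stems whose last vowel is 'e' add -im; stems whose last vowel is 'i' add the prefix fa-; stems whose last vowel is 'a' delete the last vowel and add -uv.
So tawzuk → tawzkeka.

tawzkeka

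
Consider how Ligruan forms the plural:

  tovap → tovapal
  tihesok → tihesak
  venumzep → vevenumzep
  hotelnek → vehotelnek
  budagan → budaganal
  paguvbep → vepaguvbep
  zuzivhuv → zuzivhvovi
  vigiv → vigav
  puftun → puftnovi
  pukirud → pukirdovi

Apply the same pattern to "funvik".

puftun and budagan both end in -n yet inflect differently (puftnovi, budaganal), so the final letter is not what conditions the rule; the last vowel is.
"funvik" has last vowel 'i'. The one such stem in the data (vigiv → vigav) changes the last vowel to 'a' (as does tihesok), so the same rule applies.
The other patterns: stems whose last vowel is 'u' delete the last vowel and add -ovi; stems whose last vowel is 'a' add -al; stems whose last vowel is 'e' add the prefix ve-.
So funvik → funvak.

funvak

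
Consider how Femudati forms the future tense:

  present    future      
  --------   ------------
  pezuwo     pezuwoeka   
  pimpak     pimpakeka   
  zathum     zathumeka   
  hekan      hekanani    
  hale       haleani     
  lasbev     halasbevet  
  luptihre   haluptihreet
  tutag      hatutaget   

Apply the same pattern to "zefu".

zefueka

"zefu" begins with z-. The one such stem in the data (zathum → zathumeka) adds -eka, so the same rule applies.
The other patterns: stems beginning with h- add -ani; stems beginning with l- or t- add ha- … -et around the stem.
So zefu → zefueka.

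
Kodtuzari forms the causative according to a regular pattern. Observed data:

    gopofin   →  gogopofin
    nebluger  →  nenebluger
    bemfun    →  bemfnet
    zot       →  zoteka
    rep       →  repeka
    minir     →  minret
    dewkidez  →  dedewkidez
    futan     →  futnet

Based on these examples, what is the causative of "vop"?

vopeka

minir and nebluger both end in -r yet inflect differently (minret, nenebluger), so the final letter is not what conditions the rule; the number of vowels is.
"vop" has 1 vowel. The stems with 1 vowel (zot → zoteka, rep → repeka) add -eka.
So vop → vopeka.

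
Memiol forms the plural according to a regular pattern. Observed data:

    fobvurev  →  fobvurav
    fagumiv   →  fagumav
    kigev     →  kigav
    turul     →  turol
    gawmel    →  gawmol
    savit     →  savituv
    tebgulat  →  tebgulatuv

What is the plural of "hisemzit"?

"hisemzit" ends in -t. The stems ending in -t (savit → savituv, tebgulat → tebgulatuv) add -uv.
The other patterns: stems ending in -v change the last vowel to 'a'; stems ending in -l change the last vowel to 'o'.
So hisemzit → hisemzituv.

hisemzituv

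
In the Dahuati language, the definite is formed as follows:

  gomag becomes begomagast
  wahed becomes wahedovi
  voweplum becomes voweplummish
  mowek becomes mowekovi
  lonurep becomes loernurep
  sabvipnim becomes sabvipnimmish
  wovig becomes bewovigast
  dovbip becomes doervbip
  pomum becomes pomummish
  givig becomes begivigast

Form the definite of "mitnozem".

sabvipnim and wovig both have last vowel 'i' yet inflect differently (sabvipnimmish, bewovigast), so the last vowel is not what conditions the rule; the final letter is.
"mitnozem" ends in -m. The stems ending in -m (pomum → pomummish, sabvipnim → sabvipnimmish, voweplum → voweplummish) double the final consonant and add -ish.
The other patterns: stems ending in -g add be- … -ast around the stem; stems ending in -p insert -er- after the first vowel; stems ending in -d or -k add -ovi.
So mitnozem → mitnozemmish.

mitnozemmish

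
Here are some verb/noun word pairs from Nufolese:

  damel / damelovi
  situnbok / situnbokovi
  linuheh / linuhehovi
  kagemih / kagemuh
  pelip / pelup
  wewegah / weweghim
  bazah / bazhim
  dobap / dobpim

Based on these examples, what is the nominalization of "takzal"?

"takzal" has last vowel 'a'. The stems whose last vowel is 'a' (wewegah → weweghim, bazah → bazhim, dobap → dobpim) delete the last vowel and add -im.
So takzal → takzlim.

takzlim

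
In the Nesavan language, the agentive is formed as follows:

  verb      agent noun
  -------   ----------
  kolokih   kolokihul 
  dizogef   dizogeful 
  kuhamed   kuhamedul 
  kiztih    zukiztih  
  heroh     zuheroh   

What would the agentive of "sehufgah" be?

sehufgahul

kolokih and kiztih both end in -h yet inflect differently (kolokihul, zukiztih), so the final letter is not what conditions the rule; the number of vowels is.
"sehufgah" has 3 vowels. The stems with 3 vowels (kolokih → kolokihul, dizogef → dizogeful, kuhamed → kuhamedul) add -ul.
The other pattern: stems with 2 vowels add the prefix zu-.
So sehufgah → sehufgahul.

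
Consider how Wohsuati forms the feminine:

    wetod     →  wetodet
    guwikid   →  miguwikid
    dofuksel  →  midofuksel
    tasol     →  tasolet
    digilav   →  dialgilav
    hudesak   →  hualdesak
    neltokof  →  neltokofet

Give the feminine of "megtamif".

mimegtamif

wetod and guwikid both end in -d yet inflect differently (wetodet, miguwikid), so the final letter is not what conditions the rule; the last vowel is.
"megtamif" has last vowel 'i'. The one such stem in the data (guwikid → miguwikid) adds the prefix mi-, so the same rule applies.
So megtamif → mimegtamif.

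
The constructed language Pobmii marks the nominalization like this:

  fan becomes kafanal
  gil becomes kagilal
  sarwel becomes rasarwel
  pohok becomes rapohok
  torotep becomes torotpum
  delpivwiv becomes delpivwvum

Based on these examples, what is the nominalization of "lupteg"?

ralupteg

gil and sarwel both end in -l yet inflect differently (kagilal, rasarwel), so the final letter is not what conditions the rule; the number of vowels is.
"lupteg" has 2 vowels. The stems with 2 vowels (sarwel → rasarwel, pohok → rapohok) add the prefix ra-.
So lupteg → ralupteg.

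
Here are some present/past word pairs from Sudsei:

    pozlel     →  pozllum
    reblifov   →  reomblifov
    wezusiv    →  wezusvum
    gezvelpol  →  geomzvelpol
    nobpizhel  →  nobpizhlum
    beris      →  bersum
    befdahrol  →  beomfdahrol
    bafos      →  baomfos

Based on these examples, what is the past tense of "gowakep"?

bafos and beris both end in -s yet inflect differently (baomfos, bersum), so the final letter is not what conditions the rule; the last vowel is.
"gowakep" has last vowel 'e'. The stems whose last vowel is 'e' (nobpizhel → nobpizhlum, pozlel → pozllum) delete the last vowel and add -um.
So gowakep → gowakpum.

gowakpum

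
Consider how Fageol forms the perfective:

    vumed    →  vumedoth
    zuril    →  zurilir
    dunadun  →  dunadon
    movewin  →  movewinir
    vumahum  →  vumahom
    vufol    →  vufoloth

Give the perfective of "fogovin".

fogovinir

dunadun and movewin both end in -n yet inflect differently (dunadon, movewinir), so the final letter is not what conditions the rule; the last vowel is.
"fogovin" has last vowel 'i'. The stems whose last vowel is 'i' (movewin → movewinir, zuril → zurilir) add -ir.
So fogovin → fogovinir.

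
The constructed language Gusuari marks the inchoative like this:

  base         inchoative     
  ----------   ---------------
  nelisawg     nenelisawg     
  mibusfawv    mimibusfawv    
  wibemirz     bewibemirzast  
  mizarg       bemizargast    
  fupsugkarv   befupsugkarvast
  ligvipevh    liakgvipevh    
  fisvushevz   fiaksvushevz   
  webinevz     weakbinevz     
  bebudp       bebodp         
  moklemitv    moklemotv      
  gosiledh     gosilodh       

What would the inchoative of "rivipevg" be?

nelisawg and mizarg both end in -g yet inflect differently (nenelisawg, bemizargast), so the final letter is not what conditions the rule; the second-to-last letter is.
"rivipevg" has second-to-last letter 'v'. The stems whose second-to-last letter is 'v' (ligvipevh → liakgvipevh, fisvushevz → fiaksvushevz, webinevz → weakbinevz) insert -ak- after the first vowel.
The other patterns: stems whose second-to-last letter is 'w' repeat the first consonant+vowel as a prefix; stems whose second-to-last letter is 'r' add be- … -ast around the stem; stems whose second-to-last letter is 'd' or 't' change the last vowel to 'o'.
So rivipevg → riakvipevg.

riakvipevg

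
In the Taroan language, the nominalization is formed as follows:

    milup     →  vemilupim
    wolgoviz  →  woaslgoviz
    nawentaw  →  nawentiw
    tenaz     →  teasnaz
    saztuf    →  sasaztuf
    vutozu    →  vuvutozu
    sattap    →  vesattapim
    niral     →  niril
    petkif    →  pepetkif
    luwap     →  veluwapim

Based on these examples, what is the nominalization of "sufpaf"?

petkif and wolgoviz both have last vowel 'i' yet inflect differently (pepetkif, woaslgoviz), so the last vowel is not what conditions the rule; the final letter is.
"sufpaf" ends in -f. The stems ending in -f (petkif → pepetkif, saztuf → sasaztuf) repeat the first consonant+vowel as a prefix.
The other patterns: stems ending in -z insert -as- after the first vowel; stems ending in -p add ve- … -im around the stem; stems ending in -l or -w change the last vowel to 'i'.
So sufpaf → susufpaf.

susufpaf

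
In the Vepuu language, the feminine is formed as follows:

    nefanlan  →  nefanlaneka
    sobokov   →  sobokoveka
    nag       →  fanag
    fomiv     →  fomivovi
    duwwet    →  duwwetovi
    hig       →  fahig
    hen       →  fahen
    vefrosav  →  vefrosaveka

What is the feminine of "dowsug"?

dowsugovi

"dowsug" has 2 vowels. The stems with 2 vowels (fomiv → fomivovi, duwwet → duwwetovi) add -ovi.
So dowsug → dowsugovi.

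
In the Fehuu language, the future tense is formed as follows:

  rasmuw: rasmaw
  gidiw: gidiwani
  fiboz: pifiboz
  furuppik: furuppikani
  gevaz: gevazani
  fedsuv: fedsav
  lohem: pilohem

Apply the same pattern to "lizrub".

lizrab

gidiw and rasmuw both end in -w yet inflect differently (gidiwani, rasmaw), so the final letter is not what conditions the rule; the last vowel is.
"lizrub" has last vowel 'u'. The stems whose last vowel is 'u' (rasmuw → rasmaw, fedsuv → fedsav) change the last vowel to 'a'.
So lizrub → lizrab.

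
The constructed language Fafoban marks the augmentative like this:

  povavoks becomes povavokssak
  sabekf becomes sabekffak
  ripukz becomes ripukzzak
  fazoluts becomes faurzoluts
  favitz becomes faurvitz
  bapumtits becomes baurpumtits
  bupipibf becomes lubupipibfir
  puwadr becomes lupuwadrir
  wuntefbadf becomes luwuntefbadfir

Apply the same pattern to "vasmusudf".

povavoks and fazoluts both end in -s yet inflect differently (povavokssak, faurzoluts), so the final letter is not what conditions the rule; the second-to-last letter is.
"vasmusudf" has second-to-last letter 'd'. The stems whose second-to-last letter is 'd' (puwadr → lupuwadrir, wuntefbadf → luwuntefbadfir) add lu- … -ir around the stem.
So vasmusudf → luvasmusudfir.

luvasmusudfir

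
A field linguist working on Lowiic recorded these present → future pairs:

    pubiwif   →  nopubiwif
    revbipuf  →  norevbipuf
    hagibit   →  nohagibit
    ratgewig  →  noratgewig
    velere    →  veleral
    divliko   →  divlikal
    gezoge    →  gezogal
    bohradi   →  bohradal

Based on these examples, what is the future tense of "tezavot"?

notezavot

pubiwif and bohradi both have last vowel 'i' yet inflect differently (nopubiwif, bohradal), so the last vowel is not what conditions the rule; whether the stem ends in a vowel or a consonant is.
"tezavot" ends in a consonant. The stems ending in a consonant (pubiwif → nopubiwif, revbipuf → norevbipuf, hagibit → nohagibit) add the prefix no-.
The other pattern: stems ending in a vowel drop the final letter and add -al.
So tezavot → notezavot.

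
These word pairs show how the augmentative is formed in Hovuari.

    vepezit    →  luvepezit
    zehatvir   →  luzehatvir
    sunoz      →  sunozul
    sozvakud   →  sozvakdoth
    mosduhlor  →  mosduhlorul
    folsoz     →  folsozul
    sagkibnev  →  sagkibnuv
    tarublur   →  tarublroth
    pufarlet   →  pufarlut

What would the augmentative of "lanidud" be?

"lanidud" has last vowel 'u'. The stems whose last vowel is 'u' (tarublur → tarublroth, sozvakud → sozvakdoth) delete the last vowel and add -oth.
So lanidud → laniddoth.

laniddoth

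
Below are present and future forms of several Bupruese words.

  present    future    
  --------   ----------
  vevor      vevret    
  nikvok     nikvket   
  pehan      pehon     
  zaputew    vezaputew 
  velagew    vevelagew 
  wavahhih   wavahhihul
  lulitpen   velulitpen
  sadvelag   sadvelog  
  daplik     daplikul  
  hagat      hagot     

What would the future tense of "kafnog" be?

"kafnog" has last vowel 'o'. The stems whose last vowel is 'o' (vevor → vevret, nikvok → nikvket) delete the last vowel and add -et.
So kafnog → kafnget.

kafnget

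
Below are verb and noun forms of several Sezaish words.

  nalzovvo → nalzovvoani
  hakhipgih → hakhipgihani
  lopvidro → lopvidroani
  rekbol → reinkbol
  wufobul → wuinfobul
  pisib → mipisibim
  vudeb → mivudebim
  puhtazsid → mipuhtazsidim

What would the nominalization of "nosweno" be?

noswenoani

nalzovvo and rekbol both have last vowel 'o' yet inflect differently (nalzovvoani, reinkbol), so the last vowel is not what conditions the rule; the final letter is.
"nosweno" ends in -o. The stems ending in -o (nalzovvo → nalzovvoani, lopvidro → lopvidroani) add -ani.
The other patterns: stems ending in -l insert -in- after the first vowel; stems ending in -b or -d add mi- … -im around the stem.
So nosweno → noswenoani.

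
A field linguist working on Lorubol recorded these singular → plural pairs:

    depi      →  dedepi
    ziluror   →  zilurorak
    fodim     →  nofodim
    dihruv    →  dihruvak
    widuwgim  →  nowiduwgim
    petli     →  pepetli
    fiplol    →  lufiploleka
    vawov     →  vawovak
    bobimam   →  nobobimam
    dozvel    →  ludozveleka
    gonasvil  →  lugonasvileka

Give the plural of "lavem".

gonasvil and petli both have last vowel 'i' yet inflect differently (lugonasvileka, pepetli), so the last vowel is not what conditions the rule; the final letter is.
"lavem" ends in -m. The stems ending in -m (bobimam → nobobimam, widuwgim → nowiduwgim, fodim → nofodim) add the prefix no-.
So lavem → nolavem.

nolavem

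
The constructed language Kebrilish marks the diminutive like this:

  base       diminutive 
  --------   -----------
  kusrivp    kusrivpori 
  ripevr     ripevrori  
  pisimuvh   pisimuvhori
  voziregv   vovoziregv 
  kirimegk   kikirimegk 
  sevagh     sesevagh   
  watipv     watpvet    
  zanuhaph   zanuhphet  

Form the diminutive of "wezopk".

pisimuvh and sevagh both end in -h yet inflect differently (pisimuvhori, sesevagh), so the final letter is not what conditions the rule; the second-to-last letter is.
"wezopk" has second-to-last letter 'p'. The stems whose second-to-last letter is 'p' (watipv → watpvet, zanuhaph → zanuhphet) delete the last vowel and add -et.
So wezopk → wezpket.

wezpket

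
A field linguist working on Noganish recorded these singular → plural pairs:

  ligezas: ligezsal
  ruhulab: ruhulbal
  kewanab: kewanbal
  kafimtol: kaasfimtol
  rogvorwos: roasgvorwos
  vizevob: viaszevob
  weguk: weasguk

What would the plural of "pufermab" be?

pufermbal

"pufermab" has last vowel 'a'. The stems whose last vowel is 'a' (ligezas → ligezsal, ruhulab → ruhulbal, kewanab → kewanbal) delete the last vowel and add -al.
The other pattern: stems whose last vowel is 'o' or 'u' insert -as- after the first vowel.
So pufermab → pufermbal.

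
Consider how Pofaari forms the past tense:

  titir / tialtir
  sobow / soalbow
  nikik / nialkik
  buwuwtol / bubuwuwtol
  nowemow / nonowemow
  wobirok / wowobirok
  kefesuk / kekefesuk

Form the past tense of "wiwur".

"wiwur" has 2 vowels. The stems with 2 vowels (titir → tialtir, sobow → soalbow, nikik → nialkik) insert -al- after the first vowel.
The other pattern: stems with 3 vowels repeat the first consonant+vowel as a prefix.
So wiwur → wialwur.

wialwur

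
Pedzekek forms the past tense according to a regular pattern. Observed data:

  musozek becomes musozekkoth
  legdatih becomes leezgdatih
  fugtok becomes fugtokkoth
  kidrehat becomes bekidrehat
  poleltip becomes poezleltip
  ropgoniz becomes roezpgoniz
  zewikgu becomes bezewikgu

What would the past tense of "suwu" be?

musozek and kidrehat both have 3 vowels yet inflect differently (musozekkoth, bekidrehat), so the number of vowels is not what conditions the rule; the final letter is.
"suwu" ends in -u. The one such stem in the data (zewikgu → bezewikgu) adds the prefix be-, so the same rule applies.
So suwu → besuwu.

besuwu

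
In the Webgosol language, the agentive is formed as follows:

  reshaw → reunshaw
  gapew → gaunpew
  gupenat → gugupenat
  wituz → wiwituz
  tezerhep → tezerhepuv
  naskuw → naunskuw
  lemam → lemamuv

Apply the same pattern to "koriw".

kounriw

tezerhep and gapew both have last vowel 'e' yet inflect differently (tezerhepuv, gaunpew), so the last vowel is not what conditions the rule; the final letter is.
"koriw" ends in -w. The stems ending in -w (gapew → gaunpew, naskuw → naunskuw, reshaw → reunshaw) insert -un- after the first vowel.
The other patterns: stems ending in -m or -p add -uv; stems ending in -t or -z repeat the first consonant+vowel as a prefix.
So koriw → kounriw.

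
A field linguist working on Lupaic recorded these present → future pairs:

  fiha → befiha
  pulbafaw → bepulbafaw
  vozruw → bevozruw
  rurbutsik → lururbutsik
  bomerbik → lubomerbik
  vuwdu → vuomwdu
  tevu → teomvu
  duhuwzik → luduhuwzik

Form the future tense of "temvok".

vuwdu and vozruw both have last vowel 'u' yet inflect differently (vuomwdu, bevozruw), so the last vowel is not what conditions the rule; the final letter is.
"temvok" ends in -k. The stems ending in -k (bomerbik → lubomerbik, duhuwzik → luduhuwzik, rurbutsik → lururbutsik) add the prefix lu-.
The other patterns: stems ending in -u insert -om- after the first vowel; stems ending in -a or -w add the prefix be-.
So temvok → lutemvok.

lutemvok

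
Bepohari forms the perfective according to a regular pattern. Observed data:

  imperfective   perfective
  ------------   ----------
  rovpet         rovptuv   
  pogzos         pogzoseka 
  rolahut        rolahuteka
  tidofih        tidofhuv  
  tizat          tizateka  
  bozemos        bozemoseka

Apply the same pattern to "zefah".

zefaheka

rovpet and tizat both end in -t yet inflect differently (rovptuv, tizateka), so the final letter is not what conditions the rule; the last vowel is.
"zefah" has last vowel 'a'. The one such stem in the data (tizat → tizateka) adds -eka, so the same rule applies.
The other pattern: stems whose last vowel is 'e' or 'i' delete the last vowel and add -uv.
So zefah → zefaheka.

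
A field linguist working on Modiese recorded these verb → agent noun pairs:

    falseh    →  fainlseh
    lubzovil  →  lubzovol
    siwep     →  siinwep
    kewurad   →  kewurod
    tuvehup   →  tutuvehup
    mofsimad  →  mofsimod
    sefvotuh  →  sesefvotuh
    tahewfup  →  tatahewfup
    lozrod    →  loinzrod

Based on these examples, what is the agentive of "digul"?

kewurad and lozrod both end in -d yet inflect differently (kewurod, loinzrod), so the final letter is not what conditions the rule; the last vowel is.
"digul" has last vowel 'u'. The stems whose last vowel is 'u' (tuvehup → tutuvehup, tahewfup → tatahewfup, sefvotuh → sesefvotuh) repeat the first consonant+vowel as a prefix.
The other patterns: stems whose last vowel is 'a' or 'i' change the last vowel to 'o'; stems whose last vowel is 'e' or 'o' insert -in- after the first vowel.
So digul → didigul.

didigul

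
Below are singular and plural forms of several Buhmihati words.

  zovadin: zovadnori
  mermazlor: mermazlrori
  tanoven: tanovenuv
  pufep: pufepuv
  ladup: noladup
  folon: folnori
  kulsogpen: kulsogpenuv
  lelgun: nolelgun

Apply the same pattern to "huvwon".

kulsogpen and lelgun both end in -n yet inflect differently (kulsogpenuv, nolelgun), so the final letter is not what conditions the rule; the last vowel is.
"huvwon" has last vowel 'o'. The stems whose last vowel is 'o' (mermazlor → mermazlrori, folon → folnori) delete the last vowel and add -ori.
So huvwon → huvwnori.

huvwnori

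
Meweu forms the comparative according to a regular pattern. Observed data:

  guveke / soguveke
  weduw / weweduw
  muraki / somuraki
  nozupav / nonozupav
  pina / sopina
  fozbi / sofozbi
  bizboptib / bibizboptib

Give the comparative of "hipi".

sohipi

bizboptib and fozbi both have last vowel 'i' yet inflect differently (bibizboptib, sofozbi), so the last vowel is not what conditions the rule; whether the stem ends in a vowel or a consonant is.
"hipi" ends in a vowel. The stems ending in a vowel (fozbi → sofozbi, muraki → somuraki, guveke → soguveke) add the prefix so-.
The other pattern: stems ending in a consonant repeat the first consonant+vowel as a prefix.
So hipi → sohipi.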